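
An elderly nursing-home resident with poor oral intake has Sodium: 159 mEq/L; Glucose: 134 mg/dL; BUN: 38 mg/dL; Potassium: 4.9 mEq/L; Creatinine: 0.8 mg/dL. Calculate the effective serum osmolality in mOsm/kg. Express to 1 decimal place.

325.4 mOsm/kg

Effective osmolality excludes urea (freely permeant across cell membranes):
2·Na + glucose/18
= 2·159 + 134/18
= 318 + 7.44
= 325.44 mOsm/kg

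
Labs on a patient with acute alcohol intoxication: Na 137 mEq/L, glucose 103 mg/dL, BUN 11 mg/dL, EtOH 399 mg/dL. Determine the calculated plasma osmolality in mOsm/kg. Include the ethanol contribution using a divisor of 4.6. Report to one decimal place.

Calculated osmolality = 2·Na + glucose/18 + BUN/2.8 + ethanol/4.6
= 2·137 + 103/18 + 11/2.8 + 399/4.6
= 274 + 5.72 + 3.93 + 86.74
= 370.39 mOsm/kg

370.4 mOsm/kg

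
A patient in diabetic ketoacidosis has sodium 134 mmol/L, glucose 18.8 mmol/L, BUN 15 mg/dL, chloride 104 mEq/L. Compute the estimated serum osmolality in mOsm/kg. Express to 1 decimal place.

Calculated osmolality = 2·Na + glucose + BUN/2.8
= 2·134 + 18.8 + 15/2.8
= 268 + 18.80 + 5.36
= 292.16 mOsm/kg

292.2 mOsm/kg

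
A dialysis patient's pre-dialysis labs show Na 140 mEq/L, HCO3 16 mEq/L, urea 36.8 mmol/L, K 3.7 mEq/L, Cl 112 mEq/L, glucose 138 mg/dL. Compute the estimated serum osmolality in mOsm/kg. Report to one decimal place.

Calculated osmolality = 2·Na + glucose/18 + urea
= 2·140 + 138/18 + 36.8
= 280 + 7.67 + 36.80
= 324.47 mOsm/kg

324.5 mOsm/kg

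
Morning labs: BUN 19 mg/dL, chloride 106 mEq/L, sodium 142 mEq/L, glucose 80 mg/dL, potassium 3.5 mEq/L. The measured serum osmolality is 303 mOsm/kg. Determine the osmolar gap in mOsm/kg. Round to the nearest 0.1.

Calculated osmolality = 2·Na + glucose/18 + BUN/2.8
= 2·142 + 80/18 + 19/2.8
= 284 + 4.44 + 6.79
= 295.23 mOsm/kg ≈ 295.2 mOsm/kg
Osmolar gap = measured − calculated = 303 − 295.2 = 7.8 mOsm/kg

7.8 mOsm/kg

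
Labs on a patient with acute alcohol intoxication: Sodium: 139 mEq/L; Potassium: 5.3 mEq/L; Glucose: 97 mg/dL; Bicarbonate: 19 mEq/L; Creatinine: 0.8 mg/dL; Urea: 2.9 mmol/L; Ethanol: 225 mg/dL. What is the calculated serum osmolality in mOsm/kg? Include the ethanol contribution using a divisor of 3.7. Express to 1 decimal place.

347.1 mOsm/kg

Calculated osmolality = 2·Na + glucose/18 + urea + ethanol/3.7
= 2·139 + 97/18 + 2.9 + 225/3.7
= 278 + 5.39 + 2.90 + 60.81
= 347.1 mOsm/kg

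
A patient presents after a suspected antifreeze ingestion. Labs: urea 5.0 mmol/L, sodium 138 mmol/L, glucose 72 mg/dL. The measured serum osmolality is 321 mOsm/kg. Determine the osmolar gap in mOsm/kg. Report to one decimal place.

Calculated osmolality = 2·Na + glucose/18 + urea
= 2·138 + 72/18 + 5
= 276 + 4 + 5
= 285 mOsm/kg ≈ 285.0 mOsm/kg
Osmolar gap = measured − calculated = 321 − 285.0 = 36.0 mOsm/kg

36.0 mOsm/kg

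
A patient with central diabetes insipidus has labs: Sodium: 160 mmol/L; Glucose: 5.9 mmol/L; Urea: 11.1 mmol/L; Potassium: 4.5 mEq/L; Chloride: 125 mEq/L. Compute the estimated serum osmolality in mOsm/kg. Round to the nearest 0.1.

Calculated osmolality = 2·Na + glucose + urea
= 2·160 + 5.9 + 11.1
= 320 + 5.90 + 11.10
= 337 mOsm/kg

337.0 mOsm/kg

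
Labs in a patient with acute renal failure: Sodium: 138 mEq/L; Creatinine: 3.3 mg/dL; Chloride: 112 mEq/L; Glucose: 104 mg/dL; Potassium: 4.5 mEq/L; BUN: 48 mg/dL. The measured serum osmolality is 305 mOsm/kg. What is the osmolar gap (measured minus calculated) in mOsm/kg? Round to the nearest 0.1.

Calculated osmolality = 2·Na + glucose/18 + BUN/2.8
= 2·138 + 104/18 + 48/2.8
= 276 + 5.78 + 17.14
= 298.92 mOsm/kg ≈ 298.9 mOsm/kg
Osmolar gap = measured − calculated = 305 − 298.9 = 6.1 mOsm/kg

6.1 mOsm/kg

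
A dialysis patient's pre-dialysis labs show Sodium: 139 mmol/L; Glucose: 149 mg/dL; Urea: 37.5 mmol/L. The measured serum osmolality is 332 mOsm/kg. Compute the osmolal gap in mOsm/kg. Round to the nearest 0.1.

Calculated osmolality = 2·Na + glucose/18 + urea
= 2·139 + 149/18 + 37.5
= 278 + 8.28 + 37.50
= 323.78 mOsm/kg ≈ 323.8 mOsm/kg
Osmolar gap = measured − calculated = 332 − 323.8 = 8.2 mOsm/kg

8.2 mOsm/kg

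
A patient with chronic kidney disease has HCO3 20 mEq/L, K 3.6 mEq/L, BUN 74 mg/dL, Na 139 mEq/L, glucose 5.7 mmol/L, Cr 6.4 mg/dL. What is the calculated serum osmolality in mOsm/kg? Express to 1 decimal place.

Calculated osmolality = 2·Na + glucose + BUN/2.8
= 2·139 + 5.7 + 74/2.8
= 278 + 5.70 + 26.43
= 310.13 mOsm/kg

310.1 mOsm/kg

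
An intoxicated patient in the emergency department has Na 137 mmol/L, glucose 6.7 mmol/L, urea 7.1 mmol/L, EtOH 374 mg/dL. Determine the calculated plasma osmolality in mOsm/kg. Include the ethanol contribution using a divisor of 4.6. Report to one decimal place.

Calculated osmolality = 2·Na + glucose + urea + ethanol/4.6
= 2·137 + 6.7 + 7.1 + 374/4.6
= 274 + 6.70 + 7.10 + 81.30
= 369.1 mOsm/kg

369.1 mOsm/kg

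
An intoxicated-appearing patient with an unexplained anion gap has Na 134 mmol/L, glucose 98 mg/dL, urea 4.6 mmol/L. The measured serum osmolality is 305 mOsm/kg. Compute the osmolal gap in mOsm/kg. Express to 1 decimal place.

Calculated osmolality = 2·Na + glucose/18 + urea
= 2·134 + 98/18 + 4.6
= 268 + 5.44 + 4.60
= 278.04 mOsm/kg ≈ 278.0 mOsm/kg
Osmolar gap = measured − calculated = 305 − 278.0 = 27.0 mOsm/kg

27.0 mOsm/kg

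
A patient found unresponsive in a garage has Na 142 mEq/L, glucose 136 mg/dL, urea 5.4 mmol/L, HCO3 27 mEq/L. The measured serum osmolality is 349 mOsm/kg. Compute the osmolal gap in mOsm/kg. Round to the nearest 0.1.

Calculated osmolality = 2·Na + glucose/18 + urea
= 2·142 + 136/18 + 5.4
= 284 + 7.56 + 5.40
= 296.96 mOsm/kg ≈ 297.0 mOsm/kg
Osmolar gap = measured − calculated = 349 − 297.0 = 52.0 mOsm/kg

52.0 mOsm/kg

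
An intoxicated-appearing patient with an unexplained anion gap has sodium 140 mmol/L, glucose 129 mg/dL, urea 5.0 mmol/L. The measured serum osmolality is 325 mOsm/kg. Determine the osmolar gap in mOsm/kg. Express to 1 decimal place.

32.8 mOsm/kg

Calculated osmolality = 2·Na + glucose/18 + urea
= 2·140 + 129/18 + 5
= 280 + 7.17 + 5
= 292.17 mOsm/kg ≈ 292.2 mOsm/kg
Osmolar gap = measured − calculated = 325 − 292.2 = 32.8 mOsm/kg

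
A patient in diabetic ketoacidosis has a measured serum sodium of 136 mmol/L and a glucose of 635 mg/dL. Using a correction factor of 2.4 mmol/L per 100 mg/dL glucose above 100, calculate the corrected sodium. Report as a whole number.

Corrected Na = measured Na + 2.4 · (glucose − 100)/100
= 136 + 2.4 · (635 − 100)/100
= 136 + 12.8
= 148.8 mmol/L

149 mmol/L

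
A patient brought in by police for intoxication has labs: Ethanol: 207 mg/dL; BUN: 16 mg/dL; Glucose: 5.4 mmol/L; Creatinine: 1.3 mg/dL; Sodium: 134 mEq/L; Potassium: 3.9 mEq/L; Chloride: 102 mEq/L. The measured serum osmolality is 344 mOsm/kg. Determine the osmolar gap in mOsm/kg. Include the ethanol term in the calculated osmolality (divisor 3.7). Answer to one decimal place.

Calculated osmolality = 2·Na + glucose + BUN/2.8 + ethanol/3.7
= 2·134 + 5.4 + 16/2.8 + 207/3.7
= 268 + 5.40 + 5.71 + 55.95
= 335.06 mOsm/kg ≈ 335.1 mOsm/kg
Osmolar gap = measured − calculated = 344 − 335.1 = 8.9 mOsm/kg

8.9 mOsm/kg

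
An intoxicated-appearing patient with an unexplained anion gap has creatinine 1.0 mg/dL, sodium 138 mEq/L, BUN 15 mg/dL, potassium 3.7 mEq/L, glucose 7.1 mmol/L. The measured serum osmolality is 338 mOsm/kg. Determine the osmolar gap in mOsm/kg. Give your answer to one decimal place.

49.5 mOsm/kg

Calculated osmolality = 2·Na + glucose + BUN/2.8
= 2·138 + 7.1 + 15/2.8
= 276 + 7.10 + 5.36
= 288.46 mOsm/kg ≈ 288.5 mOsm/kg
Osmolar gap = measured − calculated = 338 − 288.5 = 49.5 mOsm/kg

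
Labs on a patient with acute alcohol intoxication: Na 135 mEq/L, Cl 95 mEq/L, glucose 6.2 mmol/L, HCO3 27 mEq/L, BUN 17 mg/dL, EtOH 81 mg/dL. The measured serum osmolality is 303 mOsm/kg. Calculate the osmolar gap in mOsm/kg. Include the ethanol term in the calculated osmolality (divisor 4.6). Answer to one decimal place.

Calculated osmolality = 2·Na + glucose + BUN/2.8 + ethanol/4.6
= 2·135 + 6.2 + 17/2.8 + 81/4.6
= 270 + 6.20 + 6.07 + 17.61
= 299.88 mOsm/kg ≈ 299.9 mOsm/kg
Osmolar gap = measured − calculated = 303 − 299.9 = 3.1 mOsm/kg

3.1 mOsm/kg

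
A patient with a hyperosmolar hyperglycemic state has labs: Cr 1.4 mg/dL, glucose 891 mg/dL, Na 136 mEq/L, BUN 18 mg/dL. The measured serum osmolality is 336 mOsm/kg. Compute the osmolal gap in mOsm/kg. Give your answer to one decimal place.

Calculated osmolality = 2·Na + glucose/18 + BUN/2.8
= 2·136 + 891/18 + 18/2.8
= 272 + 49.50 + 6.43
= 327.93 mOsm/kg ≈ 327.9 mOsm/kg
Osmolar gap = measured − calculated = 336 − 327.9 = 8.1 mOsm/kg

8.1 mOsm/kg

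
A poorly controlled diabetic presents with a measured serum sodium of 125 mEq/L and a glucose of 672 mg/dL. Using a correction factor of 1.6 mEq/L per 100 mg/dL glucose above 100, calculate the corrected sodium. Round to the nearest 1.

134 mEq/L

Corrected Na = measured Na + 1.6 · (glucose − 100)/100
= 125 + 1.6 · (672 − 100)/100
= 125 + 9.2
= 134.2 mEq/L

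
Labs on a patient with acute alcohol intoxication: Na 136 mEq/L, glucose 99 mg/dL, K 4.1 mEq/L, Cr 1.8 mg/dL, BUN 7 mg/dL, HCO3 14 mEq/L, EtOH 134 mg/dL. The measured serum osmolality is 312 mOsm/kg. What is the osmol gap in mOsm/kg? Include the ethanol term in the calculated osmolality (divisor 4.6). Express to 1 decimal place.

2.9 mOsm/kg

Calculated osmolality = 2·Na + glucose/18 + BUN/2.8 + ethanol/4.6
= 2·136 + 99/18 + 7/2.8 + 134/4.6
= 272 + 5.50 + 2.50 + 29.13
= 309.13 mOsm/kg ≈ 309.1 mOsm/kg
Osmolar gap = measured − calculated = 312 − 309.1 = 2.9 mOsm/kg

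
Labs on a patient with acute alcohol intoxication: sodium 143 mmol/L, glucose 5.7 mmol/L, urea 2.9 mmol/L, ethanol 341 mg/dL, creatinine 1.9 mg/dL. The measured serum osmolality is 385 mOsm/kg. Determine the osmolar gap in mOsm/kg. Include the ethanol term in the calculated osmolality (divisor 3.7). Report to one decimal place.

-1.8 mOsm/kg

Calculated osmolality = 2·Na + glucose + urea + ethanol/3.7
= 2·143 + 5.7 + 2.9 + 341/3.7
= 286 + 5.70 + 2.90 + 92.16
= 386.76 mOsm/kg ≈ 386.8 mOsm/kg
Osmolar gap = measured − calculated = 385 − 386.8 = -1.8 mOsm/kg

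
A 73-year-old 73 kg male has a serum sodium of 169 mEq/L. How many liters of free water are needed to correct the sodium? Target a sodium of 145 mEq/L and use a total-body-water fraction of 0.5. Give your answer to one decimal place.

6.0 L

TBW = 0.5 · 73 = 36.5 L
Free water deficit = TBW · (Na/145 − 1)
= 36.5 · (169/145 − 1)
= 36.5 · 0.1655
= 6.04 L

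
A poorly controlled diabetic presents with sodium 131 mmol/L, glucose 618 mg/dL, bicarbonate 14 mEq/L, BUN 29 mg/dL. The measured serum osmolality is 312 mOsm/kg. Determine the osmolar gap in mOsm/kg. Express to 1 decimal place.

5.3 mOsm/kg

Calculated osmolality = 2·Na + glucose/18 + BUN/2.8
= 2·131 + 618/18 + 29/2.8
= 262 + 34.33 + 10.36
= 306.69 mOsm/kg ≈ 306.7 mOsm/kg
Osmolar gap = measured − calculated = 312 − 306.7 = 5.3 mOsm/kg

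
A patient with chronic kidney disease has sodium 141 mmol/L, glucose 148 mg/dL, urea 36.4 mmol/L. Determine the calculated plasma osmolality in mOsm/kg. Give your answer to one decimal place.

326.6 mOsm/kg

Calculated osmolality = 2·Na + glucose/18 + urea
= 2·141 + 148/18 + 36.4
= 282 + 8.22 + 36.40
= 326.62 mOsm/kg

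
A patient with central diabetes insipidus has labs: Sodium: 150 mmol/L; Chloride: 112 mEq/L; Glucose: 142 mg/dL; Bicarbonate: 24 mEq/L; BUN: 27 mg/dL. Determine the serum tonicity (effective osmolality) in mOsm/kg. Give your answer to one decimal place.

Effective osmolality excludes urea (freely permeant across cell membranes):
2·Na + glucose/18
= 2·150 + 142/18
= 300 + 7.89
= 307.89 mOsm/kg

307.9 mOsm/kg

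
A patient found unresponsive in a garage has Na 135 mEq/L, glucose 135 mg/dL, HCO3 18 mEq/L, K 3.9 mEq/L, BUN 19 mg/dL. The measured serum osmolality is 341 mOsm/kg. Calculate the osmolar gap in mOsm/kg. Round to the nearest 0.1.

56.7 mOsm/kg

Calculated osmolality = 2·Na + glucose/18 + BUN/2.8
= 2·135 + 135/18 + 19/2.8
= 270 + 7.50 + 6.79
= 284.29 mOsm/kg ≈ 284.3 mOsm/kg
Osmolar gap = measured − calculated = 341 − 284.3 = 56.7 mOsm/kg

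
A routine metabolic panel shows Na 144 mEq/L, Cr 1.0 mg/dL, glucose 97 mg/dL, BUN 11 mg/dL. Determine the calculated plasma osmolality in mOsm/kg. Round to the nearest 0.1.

Calculated osmolality = 2·Na + glucose/18 + BUN/2.8
= 2·144 + 97/18 + 11/2.8
= 288 + 5.39 + 3.93
= 297.32 mOsm/kg

297.3 mOsm/kg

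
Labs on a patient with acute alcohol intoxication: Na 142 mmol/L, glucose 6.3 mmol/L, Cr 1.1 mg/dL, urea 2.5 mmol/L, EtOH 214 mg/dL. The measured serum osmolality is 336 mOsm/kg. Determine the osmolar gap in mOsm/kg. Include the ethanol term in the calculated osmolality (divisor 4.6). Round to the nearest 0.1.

Calculated osmolality = 2·Na + glucose + urea + ethanol/4.6
= 2·142 + 6.3 + 2.5 + 214/4.6
= 284 + 6.30 + 2.50 + 46.52
= 339.32 mOsm/kg ≈ 339.3 mOsm/kg
Osmolar gap = measured − calculated = 336 − 339.3 = -3.3 mOsm/kg

-3.3 mOsm/kg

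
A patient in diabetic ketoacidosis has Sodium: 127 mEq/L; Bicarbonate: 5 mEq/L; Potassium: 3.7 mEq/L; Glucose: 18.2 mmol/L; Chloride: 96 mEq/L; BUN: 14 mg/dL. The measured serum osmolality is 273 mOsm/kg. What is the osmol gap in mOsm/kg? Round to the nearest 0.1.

-4.2 mOsm/kg

Calculated osmolality = 2·Na + glucose + BUN/2.8
= 2·127 + 18.2 + 14/2.8
= 254 + 18.20 + 5
= 277.2 mOsm/kg ≈ 277.2 mOsm/kg
Osmolar gap = measured − calculated = 273 − 277.2 = -4.2 mOsm/kg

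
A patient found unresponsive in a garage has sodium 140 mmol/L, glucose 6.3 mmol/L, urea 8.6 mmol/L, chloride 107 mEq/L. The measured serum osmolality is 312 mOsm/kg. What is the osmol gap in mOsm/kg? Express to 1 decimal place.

17.1 mOsm/kg

Calculated osmolality = 2·Na + glucose + urea
= 2·140 + 6.3 + 8.6
= 280 + 6.30 + 8.60
= 294.9 mOsm/kg ≈ 294.9 mOsm/kg
Osmolar gap = measured − calculated = 312 − 294.9 = 17.1 mOsm/kg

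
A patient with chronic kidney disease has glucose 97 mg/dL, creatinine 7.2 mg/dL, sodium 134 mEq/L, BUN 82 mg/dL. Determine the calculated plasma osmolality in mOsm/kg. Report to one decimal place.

Calculated osmolality = 2·Na + glucose/18 + BUN/2.8
= 2·134 + 97/18 + 82/2.8
= 268 + 5.39 + 29.29
= 302.68 mOsm/kg

302.7 mOsm/kg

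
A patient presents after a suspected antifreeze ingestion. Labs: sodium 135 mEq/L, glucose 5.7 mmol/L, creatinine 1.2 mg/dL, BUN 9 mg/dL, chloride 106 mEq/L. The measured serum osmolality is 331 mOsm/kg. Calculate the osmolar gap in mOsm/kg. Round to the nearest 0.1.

52.1 mOsm/kg

Calculated osmolality = 2·Na + glucose + BUN/2.8
= 2·135 + 5.7 + 9/2.8
= 270 + 5.70 + 3.21
= 278.91 mOsm/kg ≈ 278.9 mOsm/kg
Osmolar gap = measured − calculated = 331 − 278.9 = 52.1 mOsm/kg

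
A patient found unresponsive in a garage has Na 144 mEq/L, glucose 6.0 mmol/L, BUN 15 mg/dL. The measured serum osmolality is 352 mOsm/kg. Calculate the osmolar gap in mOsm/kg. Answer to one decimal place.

Calculated osmolality = 2·Na + glucose + BUN/2.8
= 2·144 + 6 + 15/2.8
= 288 + 6 + 5.36
= 299.36 mOsm/kg ≈ 299.4 mOsm/kg
Osmolar gap = measured − calculated = 352 − 299.4 = 52.6 mOsm/kg

52.6 mOsm/kg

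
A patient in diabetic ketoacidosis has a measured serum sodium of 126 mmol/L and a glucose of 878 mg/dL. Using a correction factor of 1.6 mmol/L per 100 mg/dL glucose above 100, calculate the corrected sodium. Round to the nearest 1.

138 mmol/L

Corrected Na = measured Na + 1.6 · (glucose − 100)/100
= 126 + 1.6 · (878 − 100)/100
= 126 + 12.4
= 138.4 mmol/L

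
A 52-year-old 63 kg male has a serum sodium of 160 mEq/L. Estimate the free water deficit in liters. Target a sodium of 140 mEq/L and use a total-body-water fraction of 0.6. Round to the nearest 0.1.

5.4 L

TBW = 0.6 · 63 = 37.8 L
Free water deficit = TBW · (Na/140 − 1)
= 37.8 · (160/140 − 1)
= 37.8 · 0.1429
= 5.4 L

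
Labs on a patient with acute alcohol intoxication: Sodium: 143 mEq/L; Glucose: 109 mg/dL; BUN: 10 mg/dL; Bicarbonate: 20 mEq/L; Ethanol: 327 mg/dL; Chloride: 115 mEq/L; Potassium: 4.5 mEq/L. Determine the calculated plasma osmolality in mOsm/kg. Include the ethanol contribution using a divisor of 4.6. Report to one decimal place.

366.7 mOsm/kg

Calculated osmolality = 2·Na + glucose/18 + BUN/2.8 + ethanol/4.6
= 2·143 + 109/18 + 10/2.8 + 327/4.6
= 286 + 6.06 + 3.57 + 71.09
= 366.72 mOsm/kg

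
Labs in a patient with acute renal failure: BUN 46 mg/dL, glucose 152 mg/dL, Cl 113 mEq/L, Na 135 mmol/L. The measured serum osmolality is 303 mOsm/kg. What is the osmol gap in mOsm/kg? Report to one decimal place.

Calculated osmolality = 2·Na + glucose/18 + BUN/2.8
= 2·135 + 152/18 + 46/2.8
= 270 + 8.44 + 16.43
= 294.87 mOsm/kg ≈ 294.9 mOsm/kg
Osmolar gap = measured − calculated = 303 − 294.9 = 8.1 mOsm/kg

8.1 mOsm/kg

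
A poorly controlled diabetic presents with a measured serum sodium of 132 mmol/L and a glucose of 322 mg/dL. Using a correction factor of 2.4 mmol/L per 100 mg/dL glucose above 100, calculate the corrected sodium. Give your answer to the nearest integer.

137 mmol/L

Corrected Na = measured Na + 2.4 · (glucose − 100)/100
= 132 + 2.4 · (322 − 100)/100
= 132 + 5.3
= 137.3 mmol/L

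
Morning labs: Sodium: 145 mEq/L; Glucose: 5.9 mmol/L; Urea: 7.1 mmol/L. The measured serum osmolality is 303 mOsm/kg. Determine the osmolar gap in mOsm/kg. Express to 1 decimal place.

Calculated osmolality = 2·Na + glucose + urea
= 2·145 + 5.9 + 7.1
= 290 + 5.90 + 7.10
= 303 mOsm/kg ≈ 303.0 mOsm/kg
Osmolar gap = measured − calculated = 303 − 303.0 = 0.0 mOsm/kg

0.0 mOsm/kg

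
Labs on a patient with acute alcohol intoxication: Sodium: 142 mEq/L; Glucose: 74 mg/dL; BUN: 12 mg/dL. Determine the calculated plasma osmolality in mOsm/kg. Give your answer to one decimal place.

Calculated osmolality = 2·Na + glucose/18 + BUN/2.8
= 2·142 + 74/18 + 12/2.8
= 284 + 4.11 + 4.29
= 292.4 mOsm/kg

292.4 mOsm/kg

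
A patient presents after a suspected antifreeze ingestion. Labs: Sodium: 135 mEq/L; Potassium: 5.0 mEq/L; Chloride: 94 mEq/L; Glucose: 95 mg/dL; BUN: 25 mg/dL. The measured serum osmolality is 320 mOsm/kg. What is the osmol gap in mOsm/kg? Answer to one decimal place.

Calculated osmolality = 2·Na + glucose/18 + BUN/2.8
= 2·135 + 95/18 + 25/2.8
= 270 + 5.28 + 8.93
= 284.21 mOsm/kg ≈ 284.2 mOsm/kg
Osmolar gap = measured − calculated = 320 − 284.2 = 35.8 mOsm/kg

35.8 mOsm/kg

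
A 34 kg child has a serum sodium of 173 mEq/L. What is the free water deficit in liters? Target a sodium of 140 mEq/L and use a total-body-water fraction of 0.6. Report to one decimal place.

4.8 L

TBW = 0.6 · 34 = 20.4 L
Free water deficit = TBW · (Na/140 − 1)
= 20.4 · (173/140 − 1)
= 20.4 · 0.2357
= 4.81 L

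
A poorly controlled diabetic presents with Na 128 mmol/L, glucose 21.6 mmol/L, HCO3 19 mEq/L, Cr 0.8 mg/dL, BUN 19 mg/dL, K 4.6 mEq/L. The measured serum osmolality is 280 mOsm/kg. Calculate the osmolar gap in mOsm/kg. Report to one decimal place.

Calculated osmolality = 2·Na + glucose + BUN/2.8
= 2·128 + 21.6 + 19/2.8
= 256 + 21.60 + 6.79
= 284.39 mOsm/kg ≈ 284.4 mOsm/kg
Osmolar gap = measured − calculated = 280 − 284.4 = -4.4 mOsm/kg

-4.4 mOsm/kg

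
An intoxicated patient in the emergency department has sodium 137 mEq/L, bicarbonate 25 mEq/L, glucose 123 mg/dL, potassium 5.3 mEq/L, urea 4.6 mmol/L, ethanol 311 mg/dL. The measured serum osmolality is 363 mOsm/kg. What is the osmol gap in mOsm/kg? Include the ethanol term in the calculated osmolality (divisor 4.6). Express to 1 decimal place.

Calculated osmolality = 2·Na + glucose/18 + urea + ethanol/4.6
= 2·137 + 123/18 + 4.6 + 311/4.6
= 274 + 6.83 + 4.60 + 67.61
= 353.04 mOsm/kg ≈ 353.0 mOsm/kg
Osmolar gap = measured − calculated = 363 − 353.0 = 10.0 mOsm/kg

10.0 mOsm/kg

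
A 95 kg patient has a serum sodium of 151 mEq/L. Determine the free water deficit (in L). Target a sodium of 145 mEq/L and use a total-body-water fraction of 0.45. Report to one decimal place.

TBW = 0.45 · 95 = 42.75 L
Free water deficit = TBW · (Na/145 − 1)
= 42.75 · (151/145 − 1)
= 42.75 · 0.0414
= 1.77 L

1.8 L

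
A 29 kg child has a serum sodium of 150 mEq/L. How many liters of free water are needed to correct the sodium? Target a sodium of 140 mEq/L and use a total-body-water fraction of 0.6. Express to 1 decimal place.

1.2 L

TBW = 0.6 · 29 = 17.4 L
Free water deficit = TBW · (Na/140 − 1)
= 17.4 · (150/140 − 1)
= 17.4 · 0.0714
= 1.24 L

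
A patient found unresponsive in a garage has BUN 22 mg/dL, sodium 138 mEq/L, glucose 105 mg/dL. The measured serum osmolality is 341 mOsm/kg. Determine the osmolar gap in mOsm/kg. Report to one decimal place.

Calculated osmolality = 2·Na + glucose/18 + BUN/2.8
= 2·138 + 105/18 + 22/2.8
= 276 + 5.83 + 7.86
= 289.69 mOsm/kg ≈ 289.7 mOsm/kg
Osmolar gap = measured − calculated = 341 − 289.7 = 51.3 mOsm/kg

51.3 mOsm/kg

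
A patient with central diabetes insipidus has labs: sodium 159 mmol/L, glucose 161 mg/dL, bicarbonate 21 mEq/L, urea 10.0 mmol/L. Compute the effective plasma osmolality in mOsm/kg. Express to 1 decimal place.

Effective osmolality excludes urea (freely permeant across cell membranes):
2·Na + glucose/18
= 2·159 + 161/18
= 318 + 8.94
= 326.94 mOsm/kg

326.9 mOsm/kg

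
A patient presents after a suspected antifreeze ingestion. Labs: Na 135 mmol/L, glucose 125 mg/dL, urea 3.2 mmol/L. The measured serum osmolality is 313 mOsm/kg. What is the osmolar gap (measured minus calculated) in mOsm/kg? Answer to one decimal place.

Calculated osmolality = 2·Na + glucose/18 + urea
= 2·135 + 125/18 + 3.2
= 270 + 6.94 + 3.20
= 280.14 mOsm/kg ≈ 280.1 mOsm/kg
Osmolar gap = measured − calculated = 313 − 280.1 = 32.9 mOsm/kg

32.9 mOsm/kg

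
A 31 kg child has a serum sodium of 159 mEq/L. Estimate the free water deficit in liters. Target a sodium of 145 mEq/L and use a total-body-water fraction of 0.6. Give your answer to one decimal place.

TBW = 0.6 · 31 = 18.6 L
Free water deficit = TBW · (Na/145 − 1)
= 18.6 · (159/145 − 1)
= 18.6 · 0.0966
= 1.8 L

1.8 L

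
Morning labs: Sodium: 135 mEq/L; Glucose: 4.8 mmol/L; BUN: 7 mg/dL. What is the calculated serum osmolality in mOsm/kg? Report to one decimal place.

Calculated osmolality = 2·Na + glucose + BUN/2.8
= 2·135 + 4.8 + 7/2.8
= 270 + 4.80 + 2.50
= 277.3 mOsm/kg

277.3 mOsm/kg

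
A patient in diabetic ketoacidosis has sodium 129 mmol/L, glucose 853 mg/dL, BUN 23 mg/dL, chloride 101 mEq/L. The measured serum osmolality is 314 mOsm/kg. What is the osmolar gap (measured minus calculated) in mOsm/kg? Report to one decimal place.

0.4 mOsm/kg

Calculated osmolality = 2·Na + glucose/18 + BUN/2.8
= 2·129 + 853/18 + 23/2.8
= 258 + 47.39 + 8.21
= 313.6 mOsm/kg ≈ 313.6 mOsm/kg
Osmolar gap = measured − calculated = 314 − 313.6 = 0.4 mOsm/kg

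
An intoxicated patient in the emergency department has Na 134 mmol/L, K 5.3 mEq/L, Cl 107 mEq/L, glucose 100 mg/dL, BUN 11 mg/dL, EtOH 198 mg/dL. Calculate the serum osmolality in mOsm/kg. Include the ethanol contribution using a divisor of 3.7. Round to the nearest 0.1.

331.0 mOsm/kg

Calculated osmolality = 2·Na + glucose/18 + BUN/2.8 + ethanol/3.7
= 2·134 + 100/18 + 11/2.8 + 198/3.7
= 268 + 5.56 + 3.93 + 53.51
= 331 mOsm/kg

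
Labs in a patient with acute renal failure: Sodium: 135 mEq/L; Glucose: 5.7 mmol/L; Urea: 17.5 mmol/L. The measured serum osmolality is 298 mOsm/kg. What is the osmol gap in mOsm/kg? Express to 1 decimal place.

Calculated osmolality = 2·Na + glucose + urea
= 2·135 + 5.7 + 17.5
= 270 + 5.70 + 17.50
= 293.2 mOsm/kg ≈ 293.2 mOsm/kg
Osmolar gap = measured − calculated = 298 − 293.2 = 4.8 mOsm/kg

4.8 mOsm/kg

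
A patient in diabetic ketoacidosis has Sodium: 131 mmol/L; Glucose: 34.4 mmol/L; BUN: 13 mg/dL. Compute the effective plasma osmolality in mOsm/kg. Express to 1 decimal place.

296.4 mOsm/kg

Effective osmolality excludes urea (freely permeant across cell membranes):
2·Na + glucose
= 2·131 + 34.4
= 262 + 34.4
= 296.4 mOsm/kg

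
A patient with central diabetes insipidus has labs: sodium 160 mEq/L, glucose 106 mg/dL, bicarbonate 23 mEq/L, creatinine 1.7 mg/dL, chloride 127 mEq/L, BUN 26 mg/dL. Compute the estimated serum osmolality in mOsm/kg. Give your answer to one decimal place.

Calculated osmolality = 2·Na + glucose/18 + BUN/2.8
= 2·160 + 106/18 + 26/2.8
= 320 + 5.89 + 9.29
= 335.18 mOsm/kg

335.2 mOsm/kg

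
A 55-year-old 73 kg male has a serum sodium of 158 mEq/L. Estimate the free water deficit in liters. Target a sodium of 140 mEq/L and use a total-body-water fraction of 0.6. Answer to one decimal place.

TBW = 0.6 · 73 = 43.8 L
Free water deficit = TBW · (Na/140 − 1)
= 43.8 · (158/140 − 1)
= 43.8 · 0.1286
= 5.63 L

5.6 L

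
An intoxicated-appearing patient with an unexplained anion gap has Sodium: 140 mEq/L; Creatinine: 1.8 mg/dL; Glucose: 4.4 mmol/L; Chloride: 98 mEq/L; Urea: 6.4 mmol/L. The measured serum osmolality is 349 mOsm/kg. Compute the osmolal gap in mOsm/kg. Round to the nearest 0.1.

58.2 mOsm/kg

Calculated osmolality = 2·Na + glucose + urea
= 2·140 + 4.4 + 6.4
= 280 + 4.40 + 6.40
= 290.8 mOsm/kg ≈ 290.8 mOsm/kg
Osmolar gap = measured − calculated = 349 − 290.8 = 58.2 mOsm/kg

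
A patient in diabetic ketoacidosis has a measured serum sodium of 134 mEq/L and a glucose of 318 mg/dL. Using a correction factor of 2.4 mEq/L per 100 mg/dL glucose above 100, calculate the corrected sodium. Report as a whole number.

139 mEq/L

Corrected Na = measured Na + 2.4 · (glucose − 100)/100
= 134 + 2.4 · (318 − 100)/100
= 134 + 5.2
= 139.2 mEq/L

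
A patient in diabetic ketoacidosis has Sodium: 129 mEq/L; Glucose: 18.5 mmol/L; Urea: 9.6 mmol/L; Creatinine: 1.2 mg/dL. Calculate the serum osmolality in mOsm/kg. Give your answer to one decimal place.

Calculated osmolality = 2·Na + glucose + urea
= 2·129 + 18.5 + 9.6
= 258 + 18.50 + 9.60
= 286.1 mOsm/kg

286.1 mOsm/kg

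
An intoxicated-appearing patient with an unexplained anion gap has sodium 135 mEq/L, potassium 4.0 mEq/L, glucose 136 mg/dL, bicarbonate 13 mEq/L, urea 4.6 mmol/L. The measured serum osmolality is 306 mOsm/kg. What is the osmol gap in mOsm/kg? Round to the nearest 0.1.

Calculated osmolality = 2·Na + glucose/18 + urea
= 2·135 + 136/18 + 4.6
= 270 + 7.56 + 4.60
= 282.16 mOsm/kg ≈ 282.2 mOsm/kg
Osmolar gap = measured − calculated = 306 − 282.2 = 23.8 mOsm/kg

23.8 mOsm/kg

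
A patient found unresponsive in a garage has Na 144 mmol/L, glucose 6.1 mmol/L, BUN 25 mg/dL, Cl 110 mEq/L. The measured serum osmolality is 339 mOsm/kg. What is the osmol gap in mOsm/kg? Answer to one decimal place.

36.0 mOsm/kg

Calculated osmolality = 2·Na + glucose + BUN/2.8
= 2·144 + 6.1 + 25/2.8
= 288 + 6.10 + 8.93
= 303.03 mOsm/kg ≈ 303.0 mOsm/kg
Osmolar gap = measured − calculated = 339 − 303.0 = 36.0 mOsm/kg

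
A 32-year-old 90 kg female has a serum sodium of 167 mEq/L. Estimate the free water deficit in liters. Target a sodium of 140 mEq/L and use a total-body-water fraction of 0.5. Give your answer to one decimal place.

TBW = 0.5 · 90 = 45 L
Free water deficit = TBW · (Na/140 − 1)
= 45 · (167/140 − 1)
= 45 · 0.1929
= 8.68 L

8.7 L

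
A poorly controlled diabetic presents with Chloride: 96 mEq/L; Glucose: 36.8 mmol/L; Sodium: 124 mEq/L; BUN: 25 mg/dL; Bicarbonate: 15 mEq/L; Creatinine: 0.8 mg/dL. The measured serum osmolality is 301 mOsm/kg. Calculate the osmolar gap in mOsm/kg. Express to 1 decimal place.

Calculated osmolality = 2·Na + glucose + BUN/2.8
= 2·124 + 36.8 + 25/2.8
= 248 + 36.80 + 8.93
= 293.73 mOsm/kg ≈ 293.7 mOsm/kg
Osmolar gap = measured − calculated = 301 − 293.7 = 7.3 mOsm/kg

7.3 mOsm/kg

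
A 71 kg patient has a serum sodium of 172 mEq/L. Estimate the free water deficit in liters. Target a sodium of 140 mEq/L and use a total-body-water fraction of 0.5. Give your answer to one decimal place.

8.1 L

TBW = 0.5 · 71 = 35.5 L
Free water deficit = TBW · (Na/140 − 1)
= 35.5 · (172/140 − 1)
= 35.5 · 0.2286
= 8.12 L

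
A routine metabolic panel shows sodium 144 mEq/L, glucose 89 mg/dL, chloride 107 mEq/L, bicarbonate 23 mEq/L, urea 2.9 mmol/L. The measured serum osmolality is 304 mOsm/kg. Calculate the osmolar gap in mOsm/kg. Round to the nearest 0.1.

Calculated osmolality = 2·Na + glucose/18 + urea
= 2·144 + 89/18 + 2.9
= 288 + 4.94 + 2.90
= 295.84 mOsm/kg ≈ 295.8 mOsm/kg
Osmolar gap = measured − calculated = 304 − 295.8 = 8.2 mOsm/kg

8.2 mOsm/kg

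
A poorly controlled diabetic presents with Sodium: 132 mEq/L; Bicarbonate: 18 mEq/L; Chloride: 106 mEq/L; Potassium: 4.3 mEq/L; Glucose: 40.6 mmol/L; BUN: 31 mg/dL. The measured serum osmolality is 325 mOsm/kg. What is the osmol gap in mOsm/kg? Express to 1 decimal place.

9.3 mOsm/kg

Calculated osmolality = 2·Na + glucose + BUN/2.8
= 2·132 + 40.6 + 31/2.8
= 264 + 40.60 + 11.07
= 315.67 mOsm/kg ≈ 315.7 mOsm/kg
Osmolar gap = measured − calculated = 325 − 315.7 = 9.3 mOsm/kg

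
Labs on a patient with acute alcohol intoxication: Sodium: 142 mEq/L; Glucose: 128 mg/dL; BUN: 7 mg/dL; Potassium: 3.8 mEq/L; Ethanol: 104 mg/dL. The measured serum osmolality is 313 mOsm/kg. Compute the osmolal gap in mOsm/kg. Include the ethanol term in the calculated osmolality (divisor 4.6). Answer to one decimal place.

-3.2 mOsm/kg

Calculated osmolality = 2·Na + glucose/18 + BUN/2.8 + ethanol/4.6
= 2·142 + 128/18 + 7/2.8 + 104/4.6
= 284 + 7.11 + 2.50 + 22.61
= 316.22 mOsm/kg ≈ 316.2 mOsm/kg
Osmolar gap = measured − calculated = 313 − 316.2 = -3.2 mOsm/kg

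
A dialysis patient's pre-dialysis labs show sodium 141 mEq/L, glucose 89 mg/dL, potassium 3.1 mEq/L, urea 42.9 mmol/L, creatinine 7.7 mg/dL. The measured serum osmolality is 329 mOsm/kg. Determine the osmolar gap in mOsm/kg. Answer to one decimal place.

-0.8 mOsm/kg

Calculated osmolality = 2·Na + glucose/18 + urea
= 2·141 + 89/18 + 42.9
= 282 + 4.94 + 42.90
= 329.84 mOsm/kg ≈ 329.8 mOsm/kg
Osmolar gap = measured − calculated = 329 − 329.8 = -0.8 mOsm/kg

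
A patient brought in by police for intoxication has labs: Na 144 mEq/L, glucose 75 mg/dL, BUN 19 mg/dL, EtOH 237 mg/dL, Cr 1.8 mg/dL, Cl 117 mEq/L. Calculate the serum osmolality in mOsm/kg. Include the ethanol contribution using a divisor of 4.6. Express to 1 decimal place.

Calculated osmolality = 2·Na + glucose/18 + BUN/2.8 + ethanol/4.6
= 2·144 + 75/18 + 19/2.8 + 237/4.6
= 288 + 4.17 + 6.79 + 51.52
= 350.48 mOsm/kg

350.5 mOsm/kg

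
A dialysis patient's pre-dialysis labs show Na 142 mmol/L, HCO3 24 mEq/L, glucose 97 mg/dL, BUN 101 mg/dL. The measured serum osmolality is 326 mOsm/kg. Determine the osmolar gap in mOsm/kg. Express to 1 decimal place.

0.5 mOsm/kg

Calculated osmolality = 2·Na + glucose/18 + BUN/2.8
= 2·142 + 97/18 + 101/2.8
= 284 + 5.39 + 36.07
= 325.46 mOsm/kg ≈ 325.5 mOsm/kg
Osmolar gap = measured − calculated = 326 − 325.5 = 0.5 mOsm/kg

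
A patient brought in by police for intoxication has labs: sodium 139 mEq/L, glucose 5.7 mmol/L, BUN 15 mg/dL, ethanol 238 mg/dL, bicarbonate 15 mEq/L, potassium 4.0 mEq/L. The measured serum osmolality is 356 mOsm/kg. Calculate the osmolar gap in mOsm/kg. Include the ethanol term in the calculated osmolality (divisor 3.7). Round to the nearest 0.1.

Calculated osmolality = 2·Na + glucose + BUN/2.8 + ethanol/3.7
= 2·139 + 5.7 + 15/2.8 + 238/3.7
= 278 + 5.70 + 5.36 + 64.32
= 353.38 mOsm/kg ≈ 353.4 mOsm/kg
Osmolar gap = measured − calculated = 356 − 353.4 = 2.6 mOsm/kg

2.6 mOsm/kg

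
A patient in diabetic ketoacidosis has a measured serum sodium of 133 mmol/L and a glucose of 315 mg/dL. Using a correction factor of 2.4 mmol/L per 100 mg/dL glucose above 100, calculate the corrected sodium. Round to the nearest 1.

Corrected Na = measured Na + 2.4 · (glucose − 100)/100
= 133 + 2.4 · (315 − 100)/100
= 133 + 5.2
= 138.2 mmol/L

138 mmol/L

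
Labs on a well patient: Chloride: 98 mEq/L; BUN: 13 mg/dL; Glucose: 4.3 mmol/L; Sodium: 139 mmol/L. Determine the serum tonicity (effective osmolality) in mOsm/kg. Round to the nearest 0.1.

Effective osmolality excludes urea (freely permeant across cell membranes):
2·Na + glucose
= 2·139 + 4.3
= 278 + 4.3
= 282.3 mOsm/kg

282.3 mOsm/kg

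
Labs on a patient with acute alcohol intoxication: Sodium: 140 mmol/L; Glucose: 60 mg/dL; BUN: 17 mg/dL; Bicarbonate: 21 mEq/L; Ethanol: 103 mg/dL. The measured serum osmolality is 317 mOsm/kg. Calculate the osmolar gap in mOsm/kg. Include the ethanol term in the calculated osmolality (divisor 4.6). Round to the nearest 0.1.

Calculated osmolality = 2·Na + glucose/18 + BUN/2.8 + ethanol/4.6
= 2·140 + 60/18 + 17/2.8 + 103/4.6
= 280 + 3.33 + 6.07 + 22.39
= 311.79 mOsm/kg ≈ 311.8 mOsm/kg
Osmolar gap = measured − calculated = 317 − 311.8 = 5.2 mOsm/kg

5.2 mOsm/kg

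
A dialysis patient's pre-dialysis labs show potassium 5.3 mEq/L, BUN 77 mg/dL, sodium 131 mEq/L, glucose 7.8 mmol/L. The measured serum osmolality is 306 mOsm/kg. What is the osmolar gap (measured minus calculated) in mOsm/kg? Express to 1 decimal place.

8.7 mOsm/kg

Calculated osmolality = 2·Na + glucose + BUN/2.8
= 2·131 + 7.8 + 77/2.8
= 262 + 7.80 + 27.50
= 297.3 mOsm/kg ≈ 297.3 mOsm/kg
Osmolar gap = measured − calculated = 306 − 297.3 = 8.7 mOsm/kg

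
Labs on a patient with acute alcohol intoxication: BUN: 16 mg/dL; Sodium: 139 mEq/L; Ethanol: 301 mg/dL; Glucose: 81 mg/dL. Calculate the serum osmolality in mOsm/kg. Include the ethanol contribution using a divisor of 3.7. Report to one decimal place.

369.6 mOsm/kg

Calculated osmolality = 2·Na + glucose/18 + BUN/2.8 + ethanol/3.7
= 2·139 + 81/18 + 16/2.8 + 301/3.7
= 278 + 4.50 + 5.71 + 81.35
= 369.56 mOsm/kg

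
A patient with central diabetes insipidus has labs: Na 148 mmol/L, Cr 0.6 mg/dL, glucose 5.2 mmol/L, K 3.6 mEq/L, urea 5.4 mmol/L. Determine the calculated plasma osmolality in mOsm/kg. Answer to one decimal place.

Calculated osmolality = 2·Na + glucose + urea
= 2·148 + 5.2 + 5.4
= 296 + 5.20 + 5.40
= 306.6 mOsm/kg

306.6 mOsm/kg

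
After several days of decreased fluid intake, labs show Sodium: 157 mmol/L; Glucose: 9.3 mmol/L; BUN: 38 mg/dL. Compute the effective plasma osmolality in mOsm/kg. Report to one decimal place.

323.3 mOsm/kg

Effective osmolality excludes urea (freely permeant across cell membranes):
2·Na + glucose
= 2·157 + 9.3
= 314 + 9.3
= 323.3 mOsm/kg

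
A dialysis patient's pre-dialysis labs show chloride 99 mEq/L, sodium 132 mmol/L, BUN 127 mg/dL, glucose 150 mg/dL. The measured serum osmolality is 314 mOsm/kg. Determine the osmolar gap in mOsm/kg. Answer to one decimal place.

Calculated osmolality = 2·Na + glucose/18 + BUN/2.8
= 2·132 + 150/18 + 127/2.8
= 264 + 8.33 + 45.36
= 317.69 mOsm/kg ≈ 317.7 mOsm/kg
Osmolar gap = measured − calculated = 314 − 317.7 = -3.7 mOsm/kg

-3.7 mOsm/kg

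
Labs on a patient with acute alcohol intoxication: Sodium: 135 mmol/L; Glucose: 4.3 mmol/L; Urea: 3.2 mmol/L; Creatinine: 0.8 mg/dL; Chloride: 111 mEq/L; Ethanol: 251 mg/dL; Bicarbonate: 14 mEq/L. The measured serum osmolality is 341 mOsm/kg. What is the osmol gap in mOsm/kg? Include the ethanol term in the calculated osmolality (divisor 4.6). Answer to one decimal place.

Calculated osmolality = 2·Na + glucose + urea + ethanol/4.6
= 2·135 + 4.3 + 3.2 + 251/4.6
= 270 + 4.30 + 3.20 + 54.57
= 332.07 mOsm/kg ≈ 332.1 mOsm/kg
Osmolar gap = measured − calculated = 341 − 332.1 = 8.9 mOsm/kg

8.9 mOsm/kg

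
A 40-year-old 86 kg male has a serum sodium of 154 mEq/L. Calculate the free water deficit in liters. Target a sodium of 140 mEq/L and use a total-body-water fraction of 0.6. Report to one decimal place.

5.2 L

TBW = 0.6 · 86 = 51.6 L
Free water deficit = TBW · (Na/140 − 1)
= 51.6 · (154/140 − 1)
= 51.6 · 0.1
= 5.16 L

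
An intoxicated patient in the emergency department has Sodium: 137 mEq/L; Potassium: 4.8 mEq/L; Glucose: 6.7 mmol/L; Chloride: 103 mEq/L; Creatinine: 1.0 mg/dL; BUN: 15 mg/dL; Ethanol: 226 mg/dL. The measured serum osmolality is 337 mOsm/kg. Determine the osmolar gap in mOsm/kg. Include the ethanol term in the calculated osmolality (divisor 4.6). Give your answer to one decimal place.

Calculated osmolality = 2·Na + glucose + BUN/2.8 + ethanol/4.6
= 2·137 + 6.7 + 15/2.8 + 226/4.6
= 274 + 6.70 + 5.36 + 49.13
= 335.19 mOsm/kg ≈ 335.2 mOsm/kg
Osmolar gap = measured − calculated = 337 − 335.2 = 1.8 mOsm/kg

1.8 mOsm/kg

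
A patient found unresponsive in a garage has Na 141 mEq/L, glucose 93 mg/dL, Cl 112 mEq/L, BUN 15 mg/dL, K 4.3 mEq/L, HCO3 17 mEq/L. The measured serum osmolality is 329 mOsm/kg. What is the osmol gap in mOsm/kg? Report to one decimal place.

Calculated osmolality = 2·Na + glucose/18 + BUN/2.8
= 2·141 + 93/18 + 15/2.8
= 282 + 5.17 + 5.36
= 292.53 mOsm/kg ≈ 292.5 mOsm/kg
Osmolar gap = measured − calculated = 329 − 292.5 = 36.5 mOsm/kg

36.5 mOsm/kg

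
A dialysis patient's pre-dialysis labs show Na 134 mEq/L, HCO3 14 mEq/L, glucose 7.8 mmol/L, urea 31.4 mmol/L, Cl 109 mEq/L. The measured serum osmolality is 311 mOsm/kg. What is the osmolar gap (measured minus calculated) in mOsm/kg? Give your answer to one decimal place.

3.8 mOsm/kg

Calculated osmolality = 2·Na + glucose + urea
= 2·134 + 7.8 + 31.4
= 268 + 7.80 + 31.40
= 307.2 mOsm/kg ≈ 307.2 mOsm/kg
Osmolar gap = measured − calculated = 311 − 307.2 = 3.8 mOsm/kg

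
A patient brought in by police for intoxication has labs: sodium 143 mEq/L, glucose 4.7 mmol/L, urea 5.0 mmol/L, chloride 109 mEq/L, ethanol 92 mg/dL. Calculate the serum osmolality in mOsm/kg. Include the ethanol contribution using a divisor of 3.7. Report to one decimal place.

Calculated osmolality = 2·Na + glucose + urea + ethanol/3.7
= 2·143 + 4.7 + 5 + 92/3.7
= 286 + 4.70 + 5 + 24.86
= 320.56 mOsm/kg

320.6 mOsm/kg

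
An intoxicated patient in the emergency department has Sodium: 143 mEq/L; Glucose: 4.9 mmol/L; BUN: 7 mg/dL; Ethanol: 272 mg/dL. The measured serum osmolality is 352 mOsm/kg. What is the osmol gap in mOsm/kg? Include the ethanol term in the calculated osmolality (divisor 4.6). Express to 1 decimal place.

-0.5 mOsm/kg

Calculated osmolality = 2·Na + glucose + BUN/2.8 + ethanol/4.6
= 2·143 + 4.9 + 7/2.8 + 272/4.6
= 286 + 4.90 + 2.50 + 59.13
= 352.53 mOsm/kg ≈ 352.5 mOsm/kg
Osmolar gap = measured − calculated = 352 − 352.5 = -0.5 mOsm/kg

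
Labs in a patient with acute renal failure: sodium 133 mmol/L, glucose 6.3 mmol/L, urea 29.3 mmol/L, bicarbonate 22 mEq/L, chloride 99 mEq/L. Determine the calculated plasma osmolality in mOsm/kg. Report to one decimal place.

Calculated osmolality = 2·Na + glucose + urea
= 2·133 + 6.3 + 29.3
= 266 + 6.30 + 29.30
= 301.6 mOsm/kg

301.6 mOsm/kg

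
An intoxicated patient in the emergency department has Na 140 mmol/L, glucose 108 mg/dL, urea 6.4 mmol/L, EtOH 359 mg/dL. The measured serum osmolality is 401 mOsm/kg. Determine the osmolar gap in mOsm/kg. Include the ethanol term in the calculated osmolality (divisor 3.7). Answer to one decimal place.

11.6 mOsm/kg

Calculated osmolality = 2·Na + glucose/18 + urea + ethanol/3.7
= 2·140 + 108/18 + 6.4 + 359/3.7
= 280 + 6 + 6.40 + 97.03
= 389.43 mOsm/kg ≈ 389.4 mOsm/kg
Osmolar gap = measured − calculated = 401 − 389.4 = 11.6 mOsm/kg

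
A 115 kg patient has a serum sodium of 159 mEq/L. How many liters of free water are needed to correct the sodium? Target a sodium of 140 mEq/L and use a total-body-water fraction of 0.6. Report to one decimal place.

9.4 L

TBW = 0.6 · 115 = 69 L
Free water deficit = TBW · (Na/140 − 1)
= 69 · (159/140 − 1)
= 69 · 0.1357
= 9.36 L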